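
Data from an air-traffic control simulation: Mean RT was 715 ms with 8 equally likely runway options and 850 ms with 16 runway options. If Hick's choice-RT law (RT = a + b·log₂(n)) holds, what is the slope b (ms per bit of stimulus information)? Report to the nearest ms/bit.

135 ms/bit

Slope: b = (850 − 715) / (log₂ 16 − log₂ 8) = 135/1.0000 = 135 ms/bit.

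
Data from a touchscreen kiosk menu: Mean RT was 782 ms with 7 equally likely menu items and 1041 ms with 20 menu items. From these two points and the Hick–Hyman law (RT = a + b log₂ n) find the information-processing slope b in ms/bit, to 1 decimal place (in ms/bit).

b = (RT₂ − RT₁)/(log₂ n₂ − log₂ n₁) = (1041 − 782)/(4.3219 − 2.8074) = 171.005 ms/bit.

171.0 ms/bit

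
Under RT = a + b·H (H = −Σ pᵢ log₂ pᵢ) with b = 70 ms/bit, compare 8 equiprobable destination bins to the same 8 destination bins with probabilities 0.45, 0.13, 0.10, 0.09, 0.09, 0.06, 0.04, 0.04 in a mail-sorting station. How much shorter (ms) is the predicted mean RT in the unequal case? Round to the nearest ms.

37 ms

The RT saving is b·ΔH. Equiprobable H₀ = log₂(8) = 3.0000 bits; with the given probabilities H = 2.4736 bits.
b·(H₀ − H) = 70 × (3.0000 − 2.4736) = 36.85 ms.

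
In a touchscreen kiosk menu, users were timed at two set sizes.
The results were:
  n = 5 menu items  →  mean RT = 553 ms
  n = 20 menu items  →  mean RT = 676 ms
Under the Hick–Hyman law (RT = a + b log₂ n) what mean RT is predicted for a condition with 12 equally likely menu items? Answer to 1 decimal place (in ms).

630.7 ms

Fit slope and intercept:
  b = (676 − 553) / (log₂ 20 − log₂ 5) = 123 / (4.3219 − 2.3219) = 61.500 ms/bit
  a = 553 − 61.500 × 2.3219 = 410.201 ms
Then RT(12) = 410.201 + 61.500 × log₂ 12 = 410.201 + 61.500 × 3.5850 ≈ 630.677 ms.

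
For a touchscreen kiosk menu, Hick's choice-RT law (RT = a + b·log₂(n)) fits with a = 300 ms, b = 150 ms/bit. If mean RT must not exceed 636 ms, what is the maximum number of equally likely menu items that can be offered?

Set 300 + 150·log₂ n ≤ 636 → log₂ n ≤ (636 − 300)/150 = 2.2400.
So n ≤ 2^2.2400 = 4.724; the largest integer n is 4.

4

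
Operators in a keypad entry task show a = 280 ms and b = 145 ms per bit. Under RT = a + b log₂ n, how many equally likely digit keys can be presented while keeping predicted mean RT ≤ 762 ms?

Set 280 + 145·log₂ n ≤ 762 → log₂ n ≤ (762 − 280)/145 = 3.3241.
So n ≤ 2^3.3241 = 10.015; the largest integer n is 10.

10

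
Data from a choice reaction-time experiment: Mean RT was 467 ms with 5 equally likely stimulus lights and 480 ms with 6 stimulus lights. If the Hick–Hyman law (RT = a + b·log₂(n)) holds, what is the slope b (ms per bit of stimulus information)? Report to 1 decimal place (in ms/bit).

The slope on a log₂ axis is (480 − 467) / (2.5850 − 2.3219) = 49.423 ms/bit.

49.4 ms/bit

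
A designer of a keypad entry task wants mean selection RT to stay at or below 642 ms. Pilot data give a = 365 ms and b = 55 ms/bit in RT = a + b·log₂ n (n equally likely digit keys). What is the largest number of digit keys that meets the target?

55·log₂ n ≤ 642 − 365 = 277, giving log₂ n ≤ 5.0364 and n ≤ 32.817. The largest whole number is 32.

32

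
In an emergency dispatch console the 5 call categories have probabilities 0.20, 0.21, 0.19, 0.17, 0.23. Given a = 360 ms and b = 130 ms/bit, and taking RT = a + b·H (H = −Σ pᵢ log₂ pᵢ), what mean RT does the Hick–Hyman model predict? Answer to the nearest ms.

Entropy contributions −pᵢ log₂ pᵢ: 0.4644, 0.4728, 0.4552, 0.4346, 0.4877; sum H = 2.3147 bits.
RT = a + bH = 360 + 130·2.3147 = 660.91 ms.

661 ms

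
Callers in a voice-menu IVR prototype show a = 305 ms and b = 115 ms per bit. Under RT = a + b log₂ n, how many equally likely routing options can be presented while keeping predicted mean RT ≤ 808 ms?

Set 305 + 115·log₂ n ≤ 808 → log₂ n ≤ (808 − 305)/115 = 4.3739.
So n ≤ 2^4.3739 = 20.734; the largest integer n is 20.

20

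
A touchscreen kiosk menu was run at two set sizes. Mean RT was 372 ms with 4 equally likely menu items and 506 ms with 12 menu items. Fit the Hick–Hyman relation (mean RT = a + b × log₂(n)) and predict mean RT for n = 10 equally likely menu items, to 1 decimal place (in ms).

483.8 ms

Solve the two-equation system in a and b:
  b = (506 − 372) / (log₂ 12 − log₂ 4) = 134 / (3.5850 − 2) = 84.545 ms/bit
  a = 372 − 84.545 × 2 = 202.911 ms
Then RT(10) = 202.911 + 84.545 × log₂ 10 = 202.911 + 84.545 × 3.3219 ≈ 483.762 ms.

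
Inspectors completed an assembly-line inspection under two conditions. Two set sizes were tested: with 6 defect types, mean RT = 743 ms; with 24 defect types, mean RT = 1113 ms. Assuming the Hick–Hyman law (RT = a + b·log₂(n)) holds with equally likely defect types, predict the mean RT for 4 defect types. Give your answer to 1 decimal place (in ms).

RT is linear in log₂ n, so two points fix the line:
  b = (1113 − 743) / (log₂ 24 − log₂ 6) = 370 / (4.5850 − 2.5850) = 185.000 ms/bit
  a = 743 − 185.000 × 2.5850 = 264.782 ms
Then RT(4) = 264.782 + 185.000 × log₂ 4 = 264.782 + 185.000 × 2 ≈ 634.782 ms.

634.8 ms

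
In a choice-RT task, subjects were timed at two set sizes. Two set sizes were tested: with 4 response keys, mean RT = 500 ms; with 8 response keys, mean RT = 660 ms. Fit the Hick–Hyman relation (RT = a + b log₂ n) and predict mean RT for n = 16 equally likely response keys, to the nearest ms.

RT is linear in log₂ n, so two points fix the line:
  b = (660 − 500) / (log₂ 8 − log₂ 4) = 160 / (3 − 2) = 160 ms/bit
  a = 500 − 160 × 2 = 180 ms
Then RT(16) = 180 + 160 × log₂ 16 = 180 + 160 × 4 ≈ 820.000 ms.

820 ms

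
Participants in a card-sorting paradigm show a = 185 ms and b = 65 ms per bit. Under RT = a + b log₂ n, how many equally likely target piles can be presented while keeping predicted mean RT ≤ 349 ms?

5

Information budget: (349 − 185)/65 = 2.5231 bits, so n ≤ 2^2.5231 = 5.748 → at most 5.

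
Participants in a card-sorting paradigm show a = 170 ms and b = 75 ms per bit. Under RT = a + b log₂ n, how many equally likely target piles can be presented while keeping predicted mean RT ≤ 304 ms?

3

Information budget: (304 − 170)/75 = 1.7867 bits, so n ≤ 2^1.7867 = 3.450 → at most 3.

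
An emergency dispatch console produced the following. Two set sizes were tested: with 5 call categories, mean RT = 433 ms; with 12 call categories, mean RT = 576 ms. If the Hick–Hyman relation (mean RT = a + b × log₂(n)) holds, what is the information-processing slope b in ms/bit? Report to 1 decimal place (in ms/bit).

113.2 ms/bit

The slope on a log₂ axis is (576 − 433) / (3.5850 − 2.3219) = 113.219 ms/bit.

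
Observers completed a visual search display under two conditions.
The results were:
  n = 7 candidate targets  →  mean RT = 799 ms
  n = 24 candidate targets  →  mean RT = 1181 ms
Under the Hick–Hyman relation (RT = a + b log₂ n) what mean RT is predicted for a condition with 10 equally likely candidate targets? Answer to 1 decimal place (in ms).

909.6 ms

RT is linear in log₂ n, so two points fix the line:
  b = (1181 − 799) / (log₂ 24 − log₂ 7) = 382 / (4.5850 − 2.8074) = 214.896 ms/bit
  a = 799 − 214.896 × 2.8074 = 195.712 ms
Then RT(10) = 195.712 + 214.896 × log₂ 10 = 195.712 + 214.896 × 3.3219 ≈ 909.579 ms.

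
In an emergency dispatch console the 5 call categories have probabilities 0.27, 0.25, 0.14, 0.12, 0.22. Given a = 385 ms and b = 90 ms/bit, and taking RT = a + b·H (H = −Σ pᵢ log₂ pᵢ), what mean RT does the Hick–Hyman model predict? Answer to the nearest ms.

588 ms

Entropy contributions −pᵢ log₂ pᵢ: 0.5100, 0.5000, 0.3971, 0.3671, 0.4806; sum H = 2.2548 bits.
RT = a + bH = 385 + 90·2.2548 = 587.93 ms.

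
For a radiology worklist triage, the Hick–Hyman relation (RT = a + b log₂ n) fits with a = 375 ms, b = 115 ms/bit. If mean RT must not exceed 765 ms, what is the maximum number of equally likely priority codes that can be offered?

10

Set 375 + 115·log₂ n ≤ 765 → log₂ n ≤ (765 − 375)/115 = 3.3913.
So n ≤ 2^3.3913 = 10.493; the largest integer n is 10.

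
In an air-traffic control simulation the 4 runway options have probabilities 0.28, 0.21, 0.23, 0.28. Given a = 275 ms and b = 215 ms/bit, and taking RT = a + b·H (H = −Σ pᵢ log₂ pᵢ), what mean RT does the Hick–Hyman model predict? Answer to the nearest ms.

Entropy contributions −pᵢ log₂ pᵢ: 0.5142, 0.4728, 0.4877, 0.5142; sum H = 1.9889 bits.
RT = a + bH = 275 + 215·1.9889 = 702.62 ms.

703 ms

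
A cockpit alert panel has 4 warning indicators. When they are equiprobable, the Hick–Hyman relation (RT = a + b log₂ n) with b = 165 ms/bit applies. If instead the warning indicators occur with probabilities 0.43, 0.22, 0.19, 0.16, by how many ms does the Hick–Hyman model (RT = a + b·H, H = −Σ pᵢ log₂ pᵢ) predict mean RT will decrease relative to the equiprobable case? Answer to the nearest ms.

19 ms

The RT saving is b·ΔH. Equiprobable H₀ = log₂(4) = 2.0000 bits; with the given probabilities H = 1.8824 bits.
b·(H₀ − H) = 165 × (2.0000 − 1.8824) = 19.41 ms.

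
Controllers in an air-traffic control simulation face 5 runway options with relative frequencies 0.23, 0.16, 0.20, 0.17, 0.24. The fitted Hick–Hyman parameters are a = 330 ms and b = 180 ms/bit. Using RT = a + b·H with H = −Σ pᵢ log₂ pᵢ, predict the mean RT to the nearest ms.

745 ms

Entropy contributions −pᵢ log₂ pᵢ: 0.4877, 0.4230, 0.4644, 0.4346, 0.4941; sum H = 2.3038 bits.
RT = a + bH = 330 + 180·2.3038 = 744.68 ms.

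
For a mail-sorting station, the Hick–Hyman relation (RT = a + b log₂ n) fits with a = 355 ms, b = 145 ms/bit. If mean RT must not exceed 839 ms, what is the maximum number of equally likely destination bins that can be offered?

10

Information budget: (839 − 355)/145 = 3.3379 bits, so n ≤ 2^3.3379 = 10.112 → at most 10.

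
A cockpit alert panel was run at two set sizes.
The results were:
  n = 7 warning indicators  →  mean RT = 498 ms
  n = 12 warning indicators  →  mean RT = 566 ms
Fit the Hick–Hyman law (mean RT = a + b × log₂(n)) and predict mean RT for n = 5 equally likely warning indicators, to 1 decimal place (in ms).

455.6 ms

Fit slope and intercept:
  b = (566 − 498) / (log₂ 12 − log₂ 7) = 68 / (3.5850 − 2.8074) = 87.448 ms/bit
  a = 498 − 87.448 × 2.8074 = 252.503 ms
Then RT(5) = 252.503 + 87.448 × log₂ 5 = 252.503 + 87.448 × 2.3219 ≈ 455.551 ms.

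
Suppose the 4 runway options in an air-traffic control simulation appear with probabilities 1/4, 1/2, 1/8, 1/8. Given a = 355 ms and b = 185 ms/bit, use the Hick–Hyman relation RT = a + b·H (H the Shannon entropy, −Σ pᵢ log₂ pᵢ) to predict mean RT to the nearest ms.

679 ms

Each term −pᵢ log₂ pᵢ: 0.25·2 + 0.5·1 + 0.125·3 + 0.125·3; summed, H = 1.750 bits.
Mean RT = a + bH = 355 + 185·1.750 = 678.75 ms.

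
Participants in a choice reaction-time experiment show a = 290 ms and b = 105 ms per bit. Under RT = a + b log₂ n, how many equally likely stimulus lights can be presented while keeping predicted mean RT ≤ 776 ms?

Information budget: (776 − 290)/105 = 4.6286 bits, so n ≤ 2^4.6286 = 24.737 → at most 24.

24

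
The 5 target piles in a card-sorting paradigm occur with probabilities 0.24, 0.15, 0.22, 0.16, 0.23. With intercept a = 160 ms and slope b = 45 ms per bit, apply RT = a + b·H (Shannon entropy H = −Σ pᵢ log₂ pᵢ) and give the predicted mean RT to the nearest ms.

263 ms

H = 0.24·log₂(1/0.24) + 0.15·log₂(1/0.15) + 0.22·log₂(1/0.22) + 0.16·log₂(1/0.16) + 0.23·log₂(1/0.23) = 2.2959 bits.
RT = 160 + 45 × 2.2959 = 263.32 ms.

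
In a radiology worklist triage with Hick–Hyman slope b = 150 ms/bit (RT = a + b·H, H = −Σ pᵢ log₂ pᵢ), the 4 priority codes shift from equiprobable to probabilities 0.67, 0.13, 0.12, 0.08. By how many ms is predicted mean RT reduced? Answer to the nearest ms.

The RT saving is b·ΔH. Equiprobable H₀ = log₂(4) = 2.0000 bits; with the given probabilities H = 1.4283 bits.
b·(H₀ − H) = 150 × (2.0000 − 1.4283) = 85.75 ms.

86 ms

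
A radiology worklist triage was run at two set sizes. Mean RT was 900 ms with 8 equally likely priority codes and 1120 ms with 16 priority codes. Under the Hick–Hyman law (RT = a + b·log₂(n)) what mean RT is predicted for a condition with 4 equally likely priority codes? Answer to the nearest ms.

680 ms

With log₂ n on the abscissa the relation is linear; from the two conditions:
  b = (1120 − 900) / (log₂ 16 − log₂ 8) = 220 / (4 − 3) = 220 ms/bit
  a = 900 − 220 × 3 = 240 ms
Then RT(4) = 240 + 220 × log₂ 4 = 240 + 220 × 2 ≈ 680.000 ms.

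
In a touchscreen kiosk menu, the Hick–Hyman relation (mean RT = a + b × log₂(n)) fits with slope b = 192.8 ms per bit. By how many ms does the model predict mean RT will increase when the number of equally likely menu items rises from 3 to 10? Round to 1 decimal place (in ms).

334.9 ms

The intercept a cancels: ΔRT = b·(log₂ n₂ − log₂ n₁) = b·log₂(n₂/n₁).
log₂(10) − log₂(3) = 3.3219 − 1.5850 = 1.7370.
ΔRT = 192.8 × 1.7370 = 334.887 ms.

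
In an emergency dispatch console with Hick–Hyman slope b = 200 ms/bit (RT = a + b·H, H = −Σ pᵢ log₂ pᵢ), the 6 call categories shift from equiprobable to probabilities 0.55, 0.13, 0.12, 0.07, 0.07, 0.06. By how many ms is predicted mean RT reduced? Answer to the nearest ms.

116 ms

The RT saving is b·ΔH. Equiprobable H₀ = log₂(6) = 2.5850 bits; with the given probabilities H = 2.0047 bits.
b·(H₀ − H) = 200 × (2.5850 − 2.0047) = 116.05 ms.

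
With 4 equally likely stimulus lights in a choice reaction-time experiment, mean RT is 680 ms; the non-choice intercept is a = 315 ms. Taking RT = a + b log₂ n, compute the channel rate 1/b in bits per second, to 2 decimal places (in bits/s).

Choice component = 680 − 315 = 365 ms over log₂(4) = 2 bits.
b = 365 / 2 = 182.500 ms/bit, so 1/b = 5.479 bits/s.

5.48 bits/s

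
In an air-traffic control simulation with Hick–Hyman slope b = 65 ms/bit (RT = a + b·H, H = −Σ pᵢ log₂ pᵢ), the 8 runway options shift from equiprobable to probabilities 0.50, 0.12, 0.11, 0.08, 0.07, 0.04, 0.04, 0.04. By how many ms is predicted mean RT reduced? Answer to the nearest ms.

43 ms

Equiprobable entropy H₀ = log₂ 8 = 3.0000 bits.
Skewed entropy H = −Σ pᵢ log₂ pᵢ = 2.3347 bits.
ΔRT = b·(H₀ − H) = 65 × 0.6653 = 43.25 ms.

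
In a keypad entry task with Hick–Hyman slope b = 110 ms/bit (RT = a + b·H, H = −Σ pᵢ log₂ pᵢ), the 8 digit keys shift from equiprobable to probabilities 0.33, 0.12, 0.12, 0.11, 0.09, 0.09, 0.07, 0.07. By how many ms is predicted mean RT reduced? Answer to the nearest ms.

25 ms

The RT saving is b·ΔH. Equiprobable H₀ = log₂(8) = 3.0000 bits; with the given probabilities H = 2.7747 bits.
b·(H₀ − H) = 110 × (3.0000 − 2.7747) = 24.79 ms.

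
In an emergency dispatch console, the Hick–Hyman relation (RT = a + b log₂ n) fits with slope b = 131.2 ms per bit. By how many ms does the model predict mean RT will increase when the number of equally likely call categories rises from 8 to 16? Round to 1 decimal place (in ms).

131.2 ms

Only the slope matters, since a is common to both: ΔRT = b·log₂(n₂/n₁).
log₂(16) − log₂(8) = log₂(16/8) = log₂(2) = 1.
ΔRT = 131.2 × 1.0000 = 131.200 ms.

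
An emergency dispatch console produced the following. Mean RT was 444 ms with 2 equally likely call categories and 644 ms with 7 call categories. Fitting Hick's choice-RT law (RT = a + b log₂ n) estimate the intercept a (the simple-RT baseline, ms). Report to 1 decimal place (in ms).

333.3 ms

The slope on a log₂ axis is (644 − 444) / (2.8074 − 1) = 110.659 ms/bit.
a = RT₁ − b·log₂ n₁ = 444 − 110.659 × 1 = 333.341 ms.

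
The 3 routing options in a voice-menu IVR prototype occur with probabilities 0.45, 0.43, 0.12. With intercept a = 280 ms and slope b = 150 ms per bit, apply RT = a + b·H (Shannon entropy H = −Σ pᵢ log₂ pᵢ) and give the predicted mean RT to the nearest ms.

491 ms

H = 0.45·log₂(1/0.45) + 0.43·log₂(1/0.43) + 0.12·log₂(1/0.12) = 1.4090 bits.
RT = 280 + 150 × 1.4090 = 491.35 ms.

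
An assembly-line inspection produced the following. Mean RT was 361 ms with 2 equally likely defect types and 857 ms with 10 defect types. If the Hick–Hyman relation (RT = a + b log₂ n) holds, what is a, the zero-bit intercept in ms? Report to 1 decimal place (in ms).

Slope: b = (857 − 361) / (log₂ 10 − log₂ 2) = 496/2.3219 = 213.616 ms/bit.
Intercept: a = 361 − 213.616·log₂(2) = 147.384 ms.

147.4 ms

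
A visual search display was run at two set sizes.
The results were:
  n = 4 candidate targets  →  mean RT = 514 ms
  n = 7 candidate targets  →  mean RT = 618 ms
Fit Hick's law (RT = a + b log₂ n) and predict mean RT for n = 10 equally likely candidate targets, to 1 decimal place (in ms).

684.3 ms

Solve the two-equation system in a and b:
  b = (618 − 514) / (log₂ 7 − log₂ 4) = 104 / (2.8074 − 2) = 128.816 ms/bit
  a = 514 − 128.816 × 2 = 256.369 ms
Then RT(10) = 256.369 + 128.816 × log₂ 10 = 256.369 + 128.816 × 3.3219 ≈ 684.285 ms.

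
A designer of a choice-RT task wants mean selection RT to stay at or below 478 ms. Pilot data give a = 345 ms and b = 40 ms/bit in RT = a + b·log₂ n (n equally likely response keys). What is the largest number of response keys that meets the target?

10

Set 345 + 40·log₂ n ≤ 478 → log₂ n ≤ (478 − 345)/40 = 3.3250.
So n ≤ 2^3.3250 = 10.021; the largest integer n is 10.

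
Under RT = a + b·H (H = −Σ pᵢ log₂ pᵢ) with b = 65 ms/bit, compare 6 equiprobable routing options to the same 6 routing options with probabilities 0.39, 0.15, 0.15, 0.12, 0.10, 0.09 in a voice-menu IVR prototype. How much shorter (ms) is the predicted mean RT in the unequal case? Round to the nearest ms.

14 ms

Equiprobable entropy H₀ = log₂ 6 = 2.5850 bits.
Skewed entropy H = −Σ pᵢ log₂ pᵢ = 2.3628 bits.
ΔRT = b·(H₀ − H) = 65 × 0.2222 = 14.44 ms.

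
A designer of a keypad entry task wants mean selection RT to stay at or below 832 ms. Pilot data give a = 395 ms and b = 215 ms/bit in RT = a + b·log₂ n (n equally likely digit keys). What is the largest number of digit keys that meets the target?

Set 395 + 215·log₂ n ≤ 832 → log₂ n ≤ (832 − 395)/215 = 2.0326.
So n ≤ 2^2.0326 = 4.091; the largest integer n is 4.

4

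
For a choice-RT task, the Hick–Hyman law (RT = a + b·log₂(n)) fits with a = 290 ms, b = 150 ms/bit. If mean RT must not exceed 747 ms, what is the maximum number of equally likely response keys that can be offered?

8

150·log₂ n ≤ 747 − 290 = 457, giving log₂ n ≤ 3.0467 and n ≤ 8.263. The largest whole number is 8.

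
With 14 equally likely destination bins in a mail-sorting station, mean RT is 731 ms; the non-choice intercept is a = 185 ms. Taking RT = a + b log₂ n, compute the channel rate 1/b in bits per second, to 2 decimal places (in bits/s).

Choice component = 731 − 185 = 546 ms over log₂(14) = 3.8074 bits.
b = 546 / 3.8074 = 143.407 ms/bit, so 1/b = 6.973 bits/s.

6.97 bits/s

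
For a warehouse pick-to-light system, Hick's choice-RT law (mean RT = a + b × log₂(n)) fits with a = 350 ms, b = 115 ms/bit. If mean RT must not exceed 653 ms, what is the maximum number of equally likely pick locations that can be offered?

6

115·log₂ n ≤ 653 − 350 = 303, giving log₂ n ≤ 2.6348 and n ≤ 6.211. The largest whole number is 6.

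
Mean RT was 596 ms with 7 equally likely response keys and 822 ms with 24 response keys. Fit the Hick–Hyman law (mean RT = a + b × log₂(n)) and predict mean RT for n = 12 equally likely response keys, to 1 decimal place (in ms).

With log₂ n on the abscissa the relation is linear; from the two conditions:
  b = (822 − 596) / (log₂ 24 − log₂ 7) = 226 / (4.5850 − 2.8074) = 127.137 ms/bit
  a = 596 − 127.137 × 2.8074 = 239.081 ms
Then RT(12) = 239.081 + 127.137 × log₂ 12 = 239.081 + 127.137 × 3.5850 ≈ 694.863 ms.

694.9 ms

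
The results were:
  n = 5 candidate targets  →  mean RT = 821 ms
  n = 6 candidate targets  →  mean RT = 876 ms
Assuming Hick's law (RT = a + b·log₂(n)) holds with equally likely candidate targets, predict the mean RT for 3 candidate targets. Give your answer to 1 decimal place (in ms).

RT is linear in log₂ n, so two points fix the line:
  b = (876 − 821) / (log₂ 6 − log₂ 5) = 55 / (2.5850 − 2.3219) = 209.098 ms/bit
  a = 821 − 209.098 × 2.3219 = 335.489 ms
Then RT(3) = 335.489 + 209.098 × log₂ 3 = 335.489 + 209.098 × 1.5850 ≈ 666.902 ms.

666.9 ms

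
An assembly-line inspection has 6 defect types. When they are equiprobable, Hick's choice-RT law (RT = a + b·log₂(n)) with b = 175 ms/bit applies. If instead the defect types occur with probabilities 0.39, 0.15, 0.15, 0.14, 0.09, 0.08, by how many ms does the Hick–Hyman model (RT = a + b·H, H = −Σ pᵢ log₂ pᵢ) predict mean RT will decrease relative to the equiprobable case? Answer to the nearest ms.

Equiprobable entropy H₀ = log₂ 6 = 2.5850 bits.
Skewed entropy H = −Σ pᵢ log₂ pᵢ = 2.3522 bits.
ΔRT = b·(H₀ − H) = 175 × 0.2328 = 40.74 ms.

41 ms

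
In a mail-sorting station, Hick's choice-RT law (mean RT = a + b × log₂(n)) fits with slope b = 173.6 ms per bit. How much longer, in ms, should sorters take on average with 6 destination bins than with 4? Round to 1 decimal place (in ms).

101.5 ms

Only the slope matters, since a is common to both: ΔRT = b·log₂(n₂/n₁).
log₂(6) − log₂(4) = 2.5850 − 2 = 0.5850.
ΔRT = 173.6 × 0.5850 = 101.549 ms.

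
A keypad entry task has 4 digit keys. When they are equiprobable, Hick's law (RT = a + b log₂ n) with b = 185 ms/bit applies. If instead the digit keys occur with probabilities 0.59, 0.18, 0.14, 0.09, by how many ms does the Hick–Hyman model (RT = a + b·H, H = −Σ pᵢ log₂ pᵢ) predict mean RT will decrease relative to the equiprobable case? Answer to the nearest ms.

73 ms

The RT saving is b·ΔH. Equiprobable H₀ = log₂(4) = 2.0000 bits; with the given probabilities H = 1.6042 bits.
b·(H₀ − H) = 185 × (2.0000 − 1.6042) = 73.23 ms.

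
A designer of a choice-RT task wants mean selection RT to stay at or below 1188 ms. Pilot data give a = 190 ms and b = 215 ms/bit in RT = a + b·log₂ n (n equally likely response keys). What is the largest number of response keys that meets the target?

Set 190 + 215·log₂ n ≤ 1188 → log₂ n ≤ (1188 − 190)/215 = 4.6419.
So n ≤ 2^4.6419 = 24.965; the largest integer n is 24.

24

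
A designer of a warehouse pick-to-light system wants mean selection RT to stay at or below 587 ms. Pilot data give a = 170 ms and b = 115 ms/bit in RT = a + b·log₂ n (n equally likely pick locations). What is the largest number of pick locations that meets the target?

115·log₂ n ≤ 587 − 170 = 417, giving log₂ n ≤ 3.6261 and n ≤ 12.347. The largest whole number is 12.

12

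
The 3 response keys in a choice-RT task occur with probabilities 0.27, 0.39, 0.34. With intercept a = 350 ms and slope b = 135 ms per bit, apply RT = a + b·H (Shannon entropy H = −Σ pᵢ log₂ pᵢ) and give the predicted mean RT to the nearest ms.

562 ms

Entropy contributions −pᵢ log₂ pᵢ: 0.5100, 0.5298, 0.5292; sum H = 1.5690 bits.
RT = a + bH = 350 + 135·1.5690 = 561.81 ms.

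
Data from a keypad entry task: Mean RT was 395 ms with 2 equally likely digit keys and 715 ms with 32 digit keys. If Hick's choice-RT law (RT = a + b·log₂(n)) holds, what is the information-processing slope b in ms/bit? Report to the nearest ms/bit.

80 ms/bit

b = (RT₂ − RT₁)/(log₂ n₂ − log₂ n₁) = (715 − 395)/(5 − 1) = 80 ms/bit.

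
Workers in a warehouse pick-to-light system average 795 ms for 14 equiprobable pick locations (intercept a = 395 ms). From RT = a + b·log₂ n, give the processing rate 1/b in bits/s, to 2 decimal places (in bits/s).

9.52 bits/s

b = (795 − 395)/log₂ 14 = 400/3.8074 = 105.060 ms per bit = 0.10506 s/bit; the reciprocal is 9.518 bits/s.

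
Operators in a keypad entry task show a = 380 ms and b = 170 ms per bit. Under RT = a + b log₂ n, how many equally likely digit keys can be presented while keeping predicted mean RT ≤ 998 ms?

170·log₂ n ≤ 998 − 380 = 618, giving log₂ n ≤ 3.6353 and n ≤ 12.426. The largest whole number is 12.

12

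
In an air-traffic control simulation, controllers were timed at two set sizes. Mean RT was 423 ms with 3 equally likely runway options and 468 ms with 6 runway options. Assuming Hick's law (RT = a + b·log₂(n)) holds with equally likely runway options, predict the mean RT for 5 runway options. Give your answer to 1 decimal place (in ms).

With log₂ n on the abscissa the relation is linear; from the two conditions:
  b = (468 − 423) / (log₂ 6 − log₂ 3) = 45 / (2.5850 − 1.5850) = 45.000 ms/bit
  a = 423 − 45.000 × 1.5850 = 351.677 ms
Then RT(5) = 351.677 + 45.000 × log₂ 5 = 351.677 + 45.000 × 2.3219 ≈ 456.163 ms.

456.2 ms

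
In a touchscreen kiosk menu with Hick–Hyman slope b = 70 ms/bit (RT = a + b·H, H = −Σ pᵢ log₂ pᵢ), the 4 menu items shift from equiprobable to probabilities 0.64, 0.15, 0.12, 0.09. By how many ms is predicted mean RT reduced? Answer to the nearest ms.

The RT saving is b·ΔH. Equiprobable H₀ = log₂(4) = 2.0000 bits; with the given probabilities H = 1.5023 bits.
b·(H₀ − H) = 70 × (2.0000 − 1.5023) = 34.84 ms.

35 ms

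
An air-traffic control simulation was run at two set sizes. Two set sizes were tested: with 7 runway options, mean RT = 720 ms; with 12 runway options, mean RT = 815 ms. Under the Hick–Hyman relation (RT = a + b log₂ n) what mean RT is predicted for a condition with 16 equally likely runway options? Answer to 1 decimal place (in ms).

Solve the two-equation system in a and b:
  b = (815 − 720) / (log₂ 12 − log₂ 7) = 95 / (3.5850 − 2.8074) = 122.170 ms/bit
  a = 720 − 122.170 × 2.8074 = 377.027 ms
Then RT(16) = 377.027 + 122.170 × log₂ 16 = 377.027 + 122.170 × 4 ≈ 865.705 ms.

865.7 ms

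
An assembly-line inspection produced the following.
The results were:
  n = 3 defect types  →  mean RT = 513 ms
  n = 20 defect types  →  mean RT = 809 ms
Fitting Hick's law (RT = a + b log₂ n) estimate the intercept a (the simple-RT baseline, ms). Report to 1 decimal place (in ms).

Slope: b = (809 − 513) / (log₂ 20 − log₂ 3) = 296/2.7370 = 108.149 ms/bit.
a = RT₁ − b·log₂ n₁ = 513 − 108.149 × 1.5850 = 341.588 ms.

341.6 ms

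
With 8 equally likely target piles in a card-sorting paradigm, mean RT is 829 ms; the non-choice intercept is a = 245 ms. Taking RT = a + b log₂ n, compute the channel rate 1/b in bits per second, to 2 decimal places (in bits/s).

5.14 bits/s

Choice component = 829 − 245 = 584 ms over log₂(8) = 3 bits.
b = 584 / 3 = 194.667 ms/bit, so 1/b = 5.137 bits/s.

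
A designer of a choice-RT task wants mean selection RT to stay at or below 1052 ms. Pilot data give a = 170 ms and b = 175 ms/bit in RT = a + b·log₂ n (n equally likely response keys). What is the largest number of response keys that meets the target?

175·log₂ n ≤ 1052 − 170 = 882, giving log₂ n ≤ 5.0400 and n ≤ 32.900. The largest whole number is 32.

32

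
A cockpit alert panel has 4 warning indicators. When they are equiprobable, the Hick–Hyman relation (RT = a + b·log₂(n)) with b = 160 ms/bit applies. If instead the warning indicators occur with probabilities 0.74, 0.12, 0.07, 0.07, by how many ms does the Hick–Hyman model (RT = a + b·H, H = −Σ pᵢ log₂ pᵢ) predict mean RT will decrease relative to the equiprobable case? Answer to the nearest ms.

The RT saving is b·ΔH. Equiprobable H₀ = log₂(4) = 2.0000 bits; with the given probabilities H = 1.2256 bits.
b·(H₀ − H) = 160 × (2.0000 − 1.2256) = 123.90 ms.

124 ms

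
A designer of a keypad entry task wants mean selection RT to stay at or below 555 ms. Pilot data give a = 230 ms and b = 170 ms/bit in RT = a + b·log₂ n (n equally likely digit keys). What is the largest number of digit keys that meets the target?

3

Set 230 + 170·log₂ n ≤ 555 → log₂ n ≤ (555 − 230)/170 = 1.9118.
So n ≤ 2^1.9118 = 3.763; the largest integer n is 3.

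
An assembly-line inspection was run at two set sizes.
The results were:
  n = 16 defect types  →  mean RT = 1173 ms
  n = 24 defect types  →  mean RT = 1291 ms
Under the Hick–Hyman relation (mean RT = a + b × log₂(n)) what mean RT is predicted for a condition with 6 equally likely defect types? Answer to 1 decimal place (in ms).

Solve the two-equation system in a and b:
  b = (1291 − 1173) / (log₂ 24 − log₂ 16) = 118 / (4.5850 − 4) = 201.722 ms/bit
  a = 1173 − 201.722 × 4 = 366.111 ms
Then RT(6) = 366.111 + 201.722 × log₂ 6 = 366.111 + 201.722 × 2.5850 ≈ 887.555 ms.

887.6 ms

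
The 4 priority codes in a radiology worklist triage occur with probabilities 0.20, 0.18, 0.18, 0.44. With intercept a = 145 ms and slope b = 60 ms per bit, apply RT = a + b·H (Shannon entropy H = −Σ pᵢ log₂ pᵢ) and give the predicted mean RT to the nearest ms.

Entropy contributions −pᵢ log₂ pᵢ: 0.4644, 0.4453, 0.4453, 0.5211; sum H = 1.8761 bits.
RT = a + bH = 145 + 60·1.8761 = 257.57 ms.

258 ms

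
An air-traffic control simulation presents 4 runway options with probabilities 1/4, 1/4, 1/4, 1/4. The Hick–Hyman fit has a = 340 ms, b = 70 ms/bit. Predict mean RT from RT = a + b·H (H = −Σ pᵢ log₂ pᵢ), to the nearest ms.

480 ms

Each term −pᵢ log₂ pᵢ: 0.25·2 + 0.25·2 + 0.25·2 + 0.25·2; summed, H = 2.000 bits.
Mean RT = a + bH = 340 + 70·2.000 = 480.00 ms.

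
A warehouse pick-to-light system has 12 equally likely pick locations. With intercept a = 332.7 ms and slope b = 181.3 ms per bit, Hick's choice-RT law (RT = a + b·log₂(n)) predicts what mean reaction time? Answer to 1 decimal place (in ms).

982.7 ms

log₂(12) = 3.5850 bits, so RT = 332.7 + 181.3 × 3.5850 ≈ 982.654 ms.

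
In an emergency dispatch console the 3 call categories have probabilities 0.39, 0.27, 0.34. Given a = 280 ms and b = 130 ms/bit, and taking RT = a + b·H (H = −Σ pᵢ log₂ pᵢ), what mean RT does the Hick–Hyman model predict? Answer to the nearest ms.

484 ms

H = 0.39·log₂(1/0.39) + 0.27·log₂(1/0.27) + 0.34·log₂(1/0.34) = 1.5690 bits.
RT = 280 + 130 × 1.5690 = 483.97 ms.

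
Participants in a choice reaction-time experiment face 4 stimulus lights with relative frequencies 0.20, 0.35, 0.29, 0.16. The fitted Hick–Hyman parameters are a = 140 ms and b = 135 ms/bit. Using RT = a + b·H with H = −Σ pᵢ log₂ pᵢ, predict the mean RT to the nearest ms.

401 ms

Entropy contributions −pᵢ log₂ pᵢ: 0.4644, 0.5301, 0.5179, 0.4230; sum H = 1.9354 bits.
RT = a + bH = 140 + 135·1.9354 = 401.28 ms.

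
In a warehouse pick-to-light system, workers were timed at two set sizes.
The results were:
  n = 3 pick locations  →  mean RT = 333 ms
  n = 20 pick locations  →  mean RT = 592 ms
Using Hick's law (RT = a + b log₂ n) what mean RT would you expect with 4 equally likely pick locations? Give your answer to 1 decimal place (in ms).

372.3 ms

RT is linear in log₂ n, so two points fix the line:
  b = (592 − 333) / (log₂ 20 − log₂ 3) = 259 / (4.3219 − 1.5850) = 94.630 ms/bit
  a = 333 − 94.630 × 1.5850 = 183.014 ms
Then RT(4) = 183.014 + 94.630 × log₂ 4 = 183.014 + 94.630 × 2 ≈ 372.275 ms.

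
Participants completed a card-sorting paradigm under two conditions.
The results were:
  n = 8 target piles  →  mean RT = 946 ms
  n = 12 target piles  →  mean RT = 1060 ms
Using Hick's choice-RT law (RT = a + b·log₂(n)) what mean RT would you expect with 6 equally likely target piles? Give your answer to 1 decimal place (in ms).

865.1 ms

Solve the two-equation system in a and b:
  b = (1060 − 946) / (log₂ 12 − log₂ 8) = 114 / (3.5850 − 3) = 194.884 ms/bit
  a = 946 − 194.884 × 3 = 361.347 ms
Then RT(6) = 361.347 + 194.884 × log₂ 6 = 361.347 + 194.884 × 2.5850 ≈ 865.116 ms.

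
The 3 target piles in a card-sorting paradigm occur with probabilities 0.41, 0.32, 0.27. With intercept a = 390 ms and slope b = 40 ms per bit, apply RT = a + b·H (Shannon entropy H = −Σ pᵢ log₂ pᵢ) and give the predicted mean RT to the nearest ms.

453 ms

H = 0.41·log₂(1/0.41) + 0.32·log₂(1/0.32) + 0.27·log₂(1/0.27) = 1.5634 bits.
RT = 390 + 40 × 1.5634 = 452.54 ms.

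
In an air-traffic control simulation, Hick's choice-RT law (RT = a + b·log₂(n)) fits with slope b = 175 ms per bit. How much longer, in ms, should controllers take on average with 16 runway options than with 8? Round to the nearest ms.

The intercept a cancels: ΔRT = b·(log₂ n₂ − log₂ n₁) = b·log₂(n₂/n₁).
log₂(16) − log₂(8) = log₂(16/8) = log₂(2) = 1.
ΔRT = 175 × 1.0000 = 175.000 ms.

175 ms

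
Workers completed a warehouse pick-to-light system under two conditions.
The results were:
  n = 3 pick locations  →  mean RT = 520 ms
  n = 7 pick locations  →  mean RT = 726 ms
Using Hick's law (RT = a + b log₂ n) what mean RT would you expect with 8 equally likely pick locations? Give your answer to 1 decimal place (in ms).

758.5 ms

Solve the two-equation system in a and b:
  b = (726 − 520) / (log₂ 7 − log₂ 3) = 206 / (2.8074 − 1.5850) = 168.522 ms/bit
  a = 520 − 168.522 × 1.5850 = 252.899 ms
Then RT(8) = 252.899 + 168.522 × log₂ 8 = 252.899 + 168.522 × 3 ≈ 758.465 ms.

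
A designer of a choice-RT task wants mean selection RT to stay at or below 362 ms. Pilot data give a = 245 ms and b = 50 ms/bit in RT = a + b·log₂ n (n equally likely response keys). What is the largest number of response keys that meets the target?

5

Information budget: (362 − 245)/50 = 2.3400 bits, so n ≤ 2^2.3400 = 5.063 → at most 5.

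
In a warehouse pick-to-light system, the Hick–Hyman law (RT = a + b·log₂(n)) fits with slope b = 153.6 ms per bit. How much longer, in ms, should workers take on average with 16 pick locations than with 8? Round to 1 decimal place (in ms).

The intercept a cancels: ΔRT = b·(log₂ n₂ − log₂ n₁) = b·log₂(n₂/n₁).
log₂(16) − log₂(8) = log₂(16/8) = log₂(2) = 1.
ΔRT = 153.6 × 1.0000 = 153.600 ms.

153.6 ms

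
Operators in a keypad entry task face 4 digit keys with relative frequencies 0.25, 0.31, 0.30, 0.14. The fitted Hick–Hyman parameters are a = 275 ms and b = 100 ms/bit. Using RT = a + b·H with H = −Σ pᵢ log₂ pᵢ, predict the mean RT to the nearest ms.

469 ms

Entropy contributions −pᵢ log₂ pᵢ: 0.5000, 0.5238, 0.5211, 0.3971; sum H = 1.9420 bits.
RT = a + bH = 275 + 100·1.9420 = 469.20 ms.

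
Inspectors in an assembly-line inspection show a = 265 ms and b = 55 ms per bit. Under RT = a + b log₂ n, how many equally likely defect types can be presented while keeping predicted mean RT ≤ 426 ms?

55·log₂ n ≤ 426 − 265 = 161, giving log₂ n ≤ 2.9273 and n ≤ 7.607. The largest whole number is 7.

7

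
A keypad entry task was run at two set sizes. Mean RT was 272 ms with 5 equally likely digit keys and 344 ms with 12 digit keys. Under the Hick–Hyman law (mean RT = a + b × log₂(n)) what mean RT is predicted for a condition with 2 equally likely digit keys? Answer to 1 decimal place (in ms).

196.6 ms

Solve the two-equation system in a and b:
  b = (344 − 272) / (log₂ 12 − log₂ 5) = 72 / (3.5850 − 2.3219) = 57.006 ms/bit
  a = 272 − 57.006 × 2.3219 = 139.637 ms
Then RT(2) = 139.637 + 57.006 × log₂ 2 = 139.637 + 57.006 × 1 ≈ 196.643 ms.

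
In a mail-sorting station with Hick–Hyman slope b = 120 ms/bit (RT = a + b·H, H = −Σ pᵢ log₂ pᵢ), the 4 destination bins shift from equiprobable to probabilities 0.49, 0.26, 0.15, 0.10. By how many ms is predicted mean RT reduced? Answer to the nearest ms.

30 ms

Equiprobable entropy H₀ = log₂ 4 = 2.0000 bits.
Skewed entropy H = −Σ pᵢ log₂ pᵢ = 1.7523 bits.
ΔRT = b·(H₀ − H) = 120 × 0.2477 = 29.72 ms.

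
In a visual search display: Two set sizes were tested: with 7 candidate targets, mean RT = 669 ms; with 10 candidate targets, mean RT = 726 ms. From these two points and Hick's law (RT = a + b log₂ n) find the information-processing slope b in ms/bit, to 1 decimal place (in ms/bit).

Slope: b = (726 − 669) / (log₂ 10 − log₂ 7) = 57/0.5146 = 110.771 ms/bit.

110.8 ms/bit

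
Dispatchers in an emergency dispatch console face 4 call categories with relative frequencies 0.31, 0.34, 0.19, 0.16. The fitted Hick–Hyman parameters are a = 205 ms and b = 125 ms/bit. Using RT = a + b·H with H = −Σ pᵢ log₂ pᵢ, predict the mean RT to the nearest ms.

H = 0.31·log₂(1/0.31) + 0.34·log₂(1/0.34) + 0.19·log₂(1/0.19) + 0.16·log₂(1/0.16) = 1.9312 bits.
RT = 205 + 125 × 1.9312 = 446.40 ms.

446 ms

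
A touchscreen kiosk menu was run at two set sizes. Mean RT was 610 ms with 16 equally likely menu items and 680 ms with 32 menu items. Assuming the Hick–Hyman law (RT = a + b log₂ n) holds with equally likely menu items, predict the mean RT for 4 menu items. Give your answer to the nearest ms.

470 ms

Solve the two-equation system in a and b:
  b = (680 − 610) / (log₂ 32 − log₂ 16) = 70 / (5 − 4) = 70 ms/bit
  a = 610 − 70 × 4 = 330 ms
Then RT(4) = 330 + 70 × log₂ 4 = 330 + 70 × 2 ≈ 470.000 ms.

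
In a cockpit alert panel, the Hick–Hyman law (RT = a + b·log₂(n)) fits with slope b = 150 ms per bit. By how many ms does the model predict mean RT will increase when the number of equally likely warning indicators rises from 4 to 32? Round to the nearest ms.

ΔRT = (a + b log₂ n₂) − (a + b log₂ n₁) = b·(log₂ n₂ − log₂ n₁).
log₂(32) − log₂(4) = log₂(32/4) = log₂(8) = 3.
ΔRT = 150 × 3.0000 = 450.000 ms.

450 ms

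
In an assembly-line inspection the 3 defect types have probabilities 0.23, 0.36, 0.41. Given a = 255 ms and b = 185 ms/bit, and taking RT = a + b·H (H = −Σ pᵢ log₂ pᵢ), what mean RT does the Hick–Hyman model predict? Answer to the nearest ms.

Entropy contributions −pᵢ log₂ pᵢ: 0.4877, 0.5306, 0.5274; sum H = 1.5457 bits.
RT = a + bH = 255 + 185·1.5457 = 540.95 ms.

541 ms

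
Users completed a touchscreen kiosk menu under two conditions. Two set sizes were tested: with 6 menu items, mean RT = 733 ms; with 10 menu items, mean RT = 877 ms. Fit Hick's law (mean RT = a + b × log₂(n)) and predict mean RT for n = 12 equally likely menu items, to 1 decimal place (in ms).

928.4 ms

Solve the two-equation system in a and b:
  b = (877 − 733) / (log₂ 10 − log₂ 6) = 144 / (3.3219 − 2.5850) = 195.396 ms/bit
  a = 733 − 195.396 × 2.5850 = 227.909 ms
Then RT(12) = 227.909 + 195.396 × log₂ 12 = 227.909 + 195.396 × 3.5850 ≈ 928.396 ms.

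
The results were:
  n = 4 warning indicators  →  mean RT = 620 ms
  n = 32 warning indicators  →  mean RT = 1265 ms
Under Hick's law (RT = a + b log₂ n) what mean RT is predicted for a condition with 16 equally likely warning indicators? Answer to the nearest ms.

With log₂ n on the abscissa the relation is linear; from the two conditions:
  b = (1265 − 620) / (log₂ 32 − log₂ 4) = 645 / (5 − 2) = 215 ms/bit
  a = 620 − 215 × 2 = 190 ms
Then RT(16) = 190 + 215 × log₂ 16 = 190 + 215 × 4 ≈ 1050.000 ms.

1050 ms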